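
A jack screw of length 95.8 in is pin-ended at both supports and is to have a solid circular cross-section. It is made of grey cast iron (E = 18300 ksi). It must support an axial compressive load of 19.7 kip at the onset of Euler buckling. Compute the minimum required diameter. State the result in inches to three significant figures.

L_e = K·L = 1 × 95.8 = 95.80 in
Required I = P_cr·L_e²/(π²E) = 1.970×10^4 × 95.80² / (π² × 1.83×10^7) = 1.001 in⁴
Solid circle: I = πd⁴/64  ⇒  d = (64I/π)^(1/4) = (64×1.001/π)^(1/4) = 2.13 in

d ≈ 2.13 in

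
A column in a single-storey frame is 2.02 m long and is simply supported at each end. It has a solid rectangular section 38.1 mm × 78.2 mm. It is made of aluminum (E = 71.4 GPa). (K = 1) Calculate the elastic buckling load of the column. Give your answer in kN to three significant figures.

P_cr ≈ 62.2 kN

Buckling occurs about the weak axis: I_min = h·b³/12 with b = 38.1 mm (the shorter side).
I_min = 78.2×38.1³/12 = 3.604×10^5 mm⁴
I = 3.604×10^5 mm⁴ = 3.604×10^-7 m⁴
Effective length L_e = K·L = 1 × 2.02 = 2.020 m
P_cr = π²EI / L_e² = π² × 71.4×10⁹ × 3.604×10^-7 / 2.020² = 6.224×10^4 N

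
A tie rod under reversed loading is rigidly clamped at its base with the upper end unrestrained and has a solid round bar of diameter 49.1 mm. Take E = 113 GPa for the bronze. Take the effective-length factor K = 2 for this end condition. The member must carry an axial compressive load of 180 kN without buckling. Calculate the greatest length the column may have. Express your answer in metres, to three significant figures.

I = πd⁴/64 = π×49.1⁴/64 = 2.853×10^5 mm⁴
I = 2.853×10^-7 m⁴
At the buckling limit P_cr = P = 1.800×10^5 N
From P_cr = π²EI/(K·L)²:  L = (1/K)·√(π²EI/P_cr) = (1/2)·√(π²×1.13×10^11×2.853×10^-7/1.800×10^5)
L = 0.665 m

L_max ≈ 0.665 m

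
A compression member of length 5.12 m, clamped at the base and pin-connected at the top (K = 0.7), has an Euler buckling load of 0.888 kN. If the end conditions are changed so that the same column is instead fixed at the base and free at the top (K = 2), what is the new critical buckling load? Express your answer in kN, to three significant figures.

P_cr ∝ 1/K², so P_cr,new = P_cr,old × (K_old/K_new)² = 0.888 × (0.7/2)²
= 0.888 × 0.1225 = 0.109 kN

P_cr ≈ 0.109 kN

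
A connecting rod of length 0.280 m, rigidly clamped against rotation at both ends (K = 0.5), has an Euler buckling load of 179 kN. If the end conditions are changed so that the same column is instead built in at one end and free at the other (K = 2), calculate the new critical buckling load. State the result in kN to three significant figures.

P_cr ≈ 11.2 kN

P_cr ∝ 1/K², so P_cr,new = P_cr,old × (K_old/K_new)² = 179 × (0.5/2)²
= 179 × 0.06250 = 11.2 kN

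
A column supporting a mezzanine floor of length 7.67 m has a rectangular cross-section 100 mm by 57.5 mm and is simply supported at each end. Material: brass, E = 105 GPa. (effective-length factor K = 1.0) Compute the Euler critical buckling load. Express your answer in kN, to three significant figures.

P_cr ≈ 27.9 kN

Buckling occurs about the weak axis: I_min = h·b³/12 with b = 57.5 mm (the shorter side).
I_min = 100×57.5³/12 = 1.584×10^6 mm⁴
I = 1.584×10^6 mm⁴ = 1.584×10^-6 m⁴
Effective length L_e = K·L = 1 × 7.67 = 7.670 m
P_cr = π²EI / L_e² = π² × 105×10⁹ × 1.584×10^-6 / 7.670² = 2.791×10^4 N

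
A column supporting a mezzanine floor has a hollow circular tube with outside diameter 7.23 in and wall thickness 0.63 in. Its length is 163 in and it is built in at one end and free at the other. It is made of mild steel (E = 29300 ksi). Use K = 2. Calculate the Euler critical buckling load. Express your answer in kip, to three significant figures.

P_cr ≈ 195 kip

Inner diameter d_i = 7.23 − 2×0.63 = 5.970 in
I = π(d_o⁴ − d_i⁴)/64 = π(7.23⁴ − 5.970⁴)/64 = 71.77 in⁴
Effective length L_e = K·L = 2 × 163 = 326.0 in
P_cr = π²EI / L_e² = π² × 29300×10³ × 71.77 / 326.0² = 1.953×10^5 lb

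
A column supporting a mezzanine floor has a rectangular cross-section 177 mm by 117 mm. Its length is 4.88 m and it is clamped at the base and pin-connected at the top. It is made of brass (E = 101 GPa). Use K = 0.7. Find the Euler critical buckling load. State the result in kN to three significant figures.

P_cr ≈ 2020 kN

Buckling occurs about the weak axis: I_min = h·b³/12 with b = 117 mm (the shorter side).
I_min = 177×117³/12 = 2.362×10^7 mm⁴
I = 2.362×10^7 mm⁴ = 2.362×10^-5 m⁴
Effective length L_e = K·L = 0.7 × 4.88 = 3.416 m
P_cr = π²EI / L_e² = π² × 101×10⁹ × 2.362×10^-5 / 3.416² = 2.018×10^6 N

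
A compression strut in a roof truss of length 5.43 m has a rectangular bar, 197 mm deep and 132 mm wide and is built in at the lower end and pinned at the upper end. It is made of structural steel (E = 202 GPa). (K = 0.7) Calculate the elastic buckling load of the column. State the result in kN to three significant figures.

P_cr ≈ 5210 kN

Buckling occurs about the weak axis: I_min = h·b³/12 with b = 132 mm (the shorter side).
I_min = 197×132³/12 = 3.776×10^7 mm⁴
I = 3.776×10^7 mm⁴ = 3.776×10^-5 m⁴
Effective length L_e = K·L = 0.7 × 5.43 = 3.801 m
P_cr = π²EI / L_e² = π² × 202×10⁹ × 3.776×10^-5 / 3.801² = 5.210×10^6 N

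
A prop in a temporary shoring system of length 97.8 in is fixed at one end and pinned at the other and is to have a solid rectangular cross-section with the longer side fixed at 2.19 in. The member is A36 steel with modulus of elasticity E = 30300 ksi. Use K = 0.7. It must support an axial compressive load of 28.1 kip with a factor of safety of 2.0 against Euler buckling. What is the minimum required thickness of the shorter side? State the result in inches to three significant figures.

Required P_cr = n·P = 2.0 × 28.1 = 56.20 kip
L_e = K·L = 0.7 × 97.8 = 68.46 in
Required I = P_cr·L_e²/(π²E) = 5.620×10^4 × 68.46² / (π² × 3.03×10^7) = 0.8808 in⁴
Rectangle, weak axis: I_min = h·b³/12 with h = 2.19 in fixed  ⇒  b = (12I/h)^(1/3) = 1.69 in

b ≈ 1.69 in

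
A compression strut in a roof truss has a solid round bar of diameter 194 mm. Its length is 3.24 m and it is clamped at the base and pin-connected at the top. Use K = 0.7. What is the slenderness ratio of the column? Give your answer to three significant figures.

For a solid circle r = d/4 = 194/4 = 48.50 mm
L_e = K·L = 0.7 × 3.24 m = 2.268 m = 2268.0 mm
λ = L_e / r_min = 2268.0 / 48.50 = 46.8

λ ≈ 46.8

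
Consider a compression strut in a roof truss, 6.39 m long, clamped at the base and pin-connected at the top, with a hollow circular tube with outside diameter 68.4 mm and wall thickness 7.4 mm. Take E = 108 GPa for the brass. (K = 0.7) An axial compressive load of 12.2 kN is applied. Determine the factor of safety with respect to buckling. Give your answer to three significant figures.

Inner diameter d_i = 68.4 − 2×7.4 = 53.60 mm
I = π(d_o⁴ − d_i⁴)/64 = π(68.4⁴ − 53.60⁴)/64 = 6.693×10^5 mm⁴
I = 6.693×10^5 mm⁴ = 6.693×10^-7 m⁴
Effective length L_e = K·L = 0.7 × 6.39 = 4.473 m
P_cr = π²EI / L_e² = π² × 108×10⁹ × 6.693×10^-7 / 4.473² = 3.566×10^4 N
Factor of safety n = P_cr / P = 35.658 / 12.2 = 2.92

n ≈ 2.92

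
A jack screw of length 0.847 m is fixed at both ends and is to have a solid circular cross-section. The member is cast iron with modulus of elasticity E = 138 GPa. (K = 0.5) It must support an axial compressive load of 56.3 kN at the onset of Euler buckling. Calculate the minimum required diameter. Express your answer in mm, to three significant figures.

d ≈ 19.7 mm

L_e = K·L = 0.5 × 0.847 = 0.4235 m
Required I = P_cr·L_e²/(π²E) = 5.630×10^4 × 0.4235² / (π² × 1.38×10^11) = 7.414×10^-9 m⁴
I_req = 7.414×10^3 mm⁴
Solid circle: I = πd⁴/64  ⇒  d = (64I/π)^(1/4) = (64×7.414×10^3/π)^(1/4) = 19.7 mm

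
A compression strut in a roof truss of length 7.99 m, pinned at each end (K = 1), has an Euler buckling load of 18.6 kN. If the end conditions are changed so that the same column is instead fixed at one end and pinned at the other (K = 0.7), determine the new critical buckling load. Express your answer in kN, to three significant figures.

P_cr ≈ 38.0 kN

P_cr ∝ 1/K², so P_cr,new = P_cr,old × (K_old/K_new)² = 18.6 × (1/0.7)²
= 18.6 × 2.041 = 38.0 kN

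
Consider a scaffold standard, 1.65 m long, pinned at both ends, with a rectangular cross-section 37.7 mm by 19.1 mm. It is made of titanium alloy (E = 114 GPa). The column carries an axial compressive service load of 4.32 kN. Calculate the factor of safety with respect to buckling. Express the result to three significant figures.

n ≈ 2.09

Buckling occurs about the weak axis: I_min = h·b³/12 with b = 19.1 mm (the shorter side).
I_min = 37.7×19.1³/12 = 2.189×10^4 mm⁴
I = 2.189×10^4 mm⁴ = 2.189×10^-8 m⁴
Effective length L_e = K·L = 1 × 1.65 = 1.650 m
P_cr = π²EI / L_e² = π² × 114×10⁹ × 2.189×10^-8 / 1.650² = 9.047×10^3 N
Factor of safety n = P_cr / P = 9.0468 / 4.32 = 2.09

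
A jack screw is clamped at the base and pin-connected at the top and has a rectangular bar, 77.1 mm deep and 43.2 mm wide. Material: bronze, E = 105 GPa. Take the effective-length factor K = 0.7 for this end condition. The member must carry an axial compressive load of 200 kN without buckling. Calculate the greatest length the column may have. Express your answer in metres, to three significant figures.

Buckling occurs about the weak axis: I_min = h·b³/12 with b = 43.2 mm (the shorter side).
I_min = 77.1×43.2³/12 = 5.180×10^5 mm⁴
I = 5.180×10^-7 m⁴
At the buckling limit P_cr = P = 2.000×10^5 N
From P_cr = π²EI/(K·L)²:  L = (1/K)·√(π²EI/P_cr) = (1/0.7)·√(π²×1.05×10^11×5.180×10^-7/2.000×10^5)
L = 2.34 m

L_max ≈ 2.34 m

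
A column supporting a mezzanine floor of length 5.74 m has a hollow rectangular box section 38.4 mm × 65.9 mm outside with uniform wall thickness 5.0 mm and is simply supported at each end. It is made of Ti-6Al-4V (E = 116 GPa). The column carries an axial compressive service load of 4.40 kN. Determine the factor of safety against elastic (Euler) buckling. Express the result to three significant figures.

n ≈ 1.61

Inner dimensions: h_i = 65.9 − 2×5.0 = 55.90 mm, b_i = 38.4 − 2×5.0 = 28.40 mm
Weak-axis I_min = (h_o·b_o³ − h_i·b_i³)/12 with b_o = 38.4, b_i = 28.40 mm (shorter outer/inner sides).
I_min = (65.9×38.4³ − 55.90×28.40³)/12 = 2.043×10^5 mm⁴
I = 2.043×10^5 mm⁴ = 2.043×10^-7 m⁴
Effective length L_e = K·L = 1 × 5.74 = 5.740 m
P_cr = π²EI / L_e² = π² × 116×10⁹ × 2.043×10^-7 / 5.740² = 7.097×10^3 N
Factor of safety n = P_cr / P = 7.0973 / 4.40 = 1.61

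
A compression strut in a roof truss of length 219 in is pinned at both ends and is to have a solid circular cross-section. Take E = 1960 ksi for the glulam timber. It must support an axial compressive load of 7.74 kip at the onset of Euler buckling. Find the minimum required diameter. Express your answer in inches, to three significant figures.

L_e = K·L = 1 × 219 = 219.0 in
Required I = P_cr·L_e²/(π²E) = 7.740×10^3 × 219.0² / (π² × 1.96×10^6) = 19.19 in⁴
Solid circle: I = πd⁴/64  ⇒  d = (64I/π)^(1/4) = (64×19.19/π)^(1/4) = 4.45 in

d ≈ 4.45 in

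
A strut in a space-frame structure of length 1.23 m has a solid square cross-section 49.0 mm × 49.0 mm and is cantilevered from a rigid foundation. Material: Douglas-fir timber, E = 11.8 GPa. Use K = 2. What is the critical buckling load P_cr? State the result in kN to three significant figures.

I = a⁴/12 = 49.0⁴/12 = 4.804×10^5 mm⁴
I = 4.804×10^5 mm⁴ = 4.804×10^-7 m⁴
Effective length L_e = K·L = 2 × 1.23 = 2.460 m
P_cr = π²EI / L_e² = π² × 11.8×10⁹ × 4.804×10^-7 / 2.460² = 9.245×10^3 N

P_cr ≈ 9.25 kN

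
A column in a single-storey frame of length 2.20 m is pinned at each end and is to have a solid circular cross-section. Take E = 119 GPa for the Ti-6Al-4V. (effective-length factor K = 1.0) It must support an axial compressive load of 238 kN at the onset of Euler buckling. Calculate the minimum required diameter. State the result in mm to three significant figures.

L_e = K·L = 1 × 2.20 = 2.200 m
Required I = P_cr·L_e²/(π²E) = 2.380×10^5 × 2.200² / (π² × 1.19×10^11) = 9.808×10^-7 m⁴
I_req = 9.808×10^5 mm⁴
Solid circle: I = πd⁴/64  ⇒  d = (64I/π)^(1/4) = (64×9.808×10^5/π)^(1/4) = 66.9 mm

d ≈ 66.9 mm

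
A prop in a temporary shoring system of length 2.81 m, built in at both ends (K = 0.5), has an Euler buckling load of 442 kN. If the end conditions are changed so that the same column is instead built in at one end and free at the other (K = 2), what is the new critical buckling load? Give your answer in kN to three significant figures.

P_cr ∝ 1/K², so P_cr,new = P_cr,old × (K_old/K_new)² = 442 × (0.5/2)²
= 442 × 0.06250 = 27.6 kN

P_cr ≈ 27.6 kN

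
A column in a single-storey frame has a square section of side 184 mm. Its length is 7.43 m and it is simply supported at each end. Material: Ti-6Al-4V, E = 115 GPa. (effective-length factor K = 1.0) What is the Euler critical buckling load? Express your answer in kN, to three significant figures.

P_cr ≈ 1960 kN

I = a⁴/12 = 184⁴/12 = 9.552×10^7 mm⁴
I = 9.552×10^7 mm⁴ = 9.552×10^-5 m⁴
Effective length L_e = K·L = 1 × 7.43 = 7.430 m
P_cr = π²EI / L_e² = π² × 115×10⁹ × 9.552×10^-5 / 7.430² = 1.964×10^6 N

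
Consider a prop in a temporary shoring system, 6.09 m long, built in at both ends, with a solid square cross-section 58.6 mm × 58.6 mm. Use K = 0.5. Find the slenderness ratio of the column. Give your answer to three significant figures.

λ ≈ 180

For a square r = a/√12 = 58.6/√12 = 16.92 mm
L_e = K·L = 0.5 × 6.09 m = 3.045 m = 3045.0 mm
λ = L_e / r_min = 3045.0 / 16.92 = 180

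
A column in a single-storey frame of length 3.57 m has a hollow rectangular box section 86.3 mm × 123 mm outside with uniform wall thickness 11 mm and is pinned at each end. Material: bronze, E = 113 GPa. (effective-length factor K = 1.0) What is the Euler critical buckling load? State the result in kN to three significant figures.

P_cr ≈ 381 kN

Inner dimensions: h_i = 123 − 2×11 = 101.0 mm, b_i = 86.3 − 2×11 = 64.30 mm
Weak-axis I_min = (h_o·b_o³ − h_i·b_i³)/12 with b_o = 86.3, b_i = 64.30 mm (shorter outer/inner sides).
I_min = (123×86.3³ − 101.0×64.30³)/12 = 4.350×10^6 mm⁴
I = 4.350×10^6 mm⁴ = 4.350×10^-6 m⁴
Effective length L_e = K·L = 1 × 3.57 = 3.570 m
P_cr = π²EI / L_e² = π² × 113×10⁹ × 4.350×10^-6 / 3.570² = 3.807×10^5 N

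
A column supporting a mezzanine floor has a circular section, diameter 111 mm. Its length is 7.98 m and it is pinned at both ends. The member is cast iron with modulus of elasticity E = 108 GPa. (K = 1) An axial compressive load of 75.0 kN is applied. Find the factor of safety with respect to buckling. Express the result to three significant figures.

n ≈ 1.66

I = πd⁴/64 = π×111⁴/64 = 7.452×10^6 mm⁴
I = 7.452×10^6 mm⁴ = 7.452×10^-6 m⁴
Effective length L_e = K·L = 1 × 7.98 = 7.980 m
P_cr = π²EI / L_e² = π² × 108×10⁹ × 7.452×10^-6 / 7.980² = 1.247×10^5 N
Factor of safety n = P_cr / P = 124.73 / 75.0 = 1.66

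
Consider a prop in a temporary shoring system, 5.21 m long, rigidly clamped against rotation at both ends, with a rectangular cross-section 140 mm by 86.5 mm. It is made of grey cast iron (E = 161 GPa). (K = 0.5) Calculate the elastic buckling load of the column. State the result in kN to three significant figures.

Buckling occurs about the weak axis: I_min = h·b³/12 with b = 86.5 mm (the shorter side).
I_min = 140×86.5³/12 = 7.551×10^6 mm⁴
I = 7.551×10^6 mm⁴ = 7.551×10^-6 m⁴
Effective length L_e = K·L = 0.5 × 5.21 = 2.605 m
P_cr = π²EI / L_e² = π² × 161×10⁹ × 7.551×10^-6 / 2.605² = 1.768×10^6 N

P_cr ≈ 1770 kN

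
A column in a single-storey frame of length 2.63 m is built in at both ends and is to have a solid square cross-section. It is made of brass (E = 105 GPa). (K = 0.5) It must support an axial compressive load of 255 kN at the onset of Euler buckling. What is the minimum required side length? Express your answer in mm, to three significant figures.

L_e = K·L = 0.5 × 2.63 = 1.315 m
Required I = P_cr·L_e²/(π²E) = 2.550×10^5 × 1.315² / (π² × 1.05×10^11) = 4.255×10^-7 m⁴
I_req = 4.255×10^5 mm⁴
Solid square: I = a⁴/12  ⇒  a = (12I)^(1/4) = (12×4.255×10^5)^(1/4) = 47.5 mm

a ≈ 47.5 mm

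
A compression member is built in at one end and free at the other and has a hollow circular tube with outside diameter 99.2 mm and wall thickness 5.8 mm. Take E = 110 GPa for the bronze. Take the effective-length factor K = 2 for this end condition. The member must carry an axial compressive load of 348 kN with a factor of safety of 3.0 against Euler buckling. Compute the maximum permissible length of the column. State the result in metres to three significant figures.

L_max ≈ 0.696 m

Inner diameter d_i = 99.2 − 2×5.8 = 87.60 mm
I = π(d_o⁴ − d_i⁴)/64 = π(99.2⁴ − 87.60⁴)/64 = 1.863×10^6 mm⁴
I = 1.863×10^-6 m⁴
Required critical load P_cr = n·P = 3.0 × 348 = 1044 kN = 1.044×10^6 N
From P_cr = π²EI/(K·L)²:  L = (1/K)·√(π²EI/P_cr) = (1/2)·√(π²×1.10×10^11×1.863×10^-6/1.044×10^6)
L = 0.696 m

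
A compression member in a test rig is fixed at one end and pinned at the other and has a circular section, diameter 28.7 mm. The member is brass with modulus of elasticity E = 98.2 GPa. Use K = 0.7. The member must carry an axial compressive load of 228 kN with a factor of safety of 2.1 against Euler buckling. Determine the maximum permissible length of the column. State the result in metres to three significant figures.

I = πd⁴/64 = π×28.7⁴/64 = 3.330×10^4 mm⁴
I = 3.330×10^-8 m⁴
Required critical load P_cr = n·P = 2.1 × 228 = 478.8 kN = 4.788×10^5 N
From P_cr = π²EI/(K·L)²:  L = (1/K)·√(π²EI/P_cr) = (1/0.7)·√(π²×9.82×10^10×3.330×10^-8/4.788×10^5)
L = 0.371 m

L_max ≈ 0.371 m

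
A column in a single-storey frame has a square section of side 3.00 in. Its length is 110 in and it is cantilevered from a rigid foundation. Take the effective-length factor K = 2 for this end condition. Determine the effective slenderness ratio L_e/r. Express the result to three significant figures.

λ ≈ 254

I = a⁴/12 = 3.00⁴/12 = 6.750 in⁴
A = 9.000 in²;  r_min = √(I/A) = √(6.750/9.000) = 0.8660 in
L_e = K·L = 2 × 110 = 220.0 in
λ = L_e / r_min = 220.00 / 0.8660 = 254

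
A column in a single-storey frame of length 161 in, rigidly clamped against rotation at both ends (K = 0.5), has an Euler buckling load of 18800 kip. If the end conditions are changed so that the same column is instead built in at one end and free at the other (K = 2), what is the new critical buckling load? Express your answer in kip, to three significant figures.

P_cr ≈ 1180 kip

P_cr ∝ 1/K², so P_cr,new = P_cr,old × (K_old/K_new)² = 18800 × (0.5/2)²
= 18800 × 0.06250 = 1180 kip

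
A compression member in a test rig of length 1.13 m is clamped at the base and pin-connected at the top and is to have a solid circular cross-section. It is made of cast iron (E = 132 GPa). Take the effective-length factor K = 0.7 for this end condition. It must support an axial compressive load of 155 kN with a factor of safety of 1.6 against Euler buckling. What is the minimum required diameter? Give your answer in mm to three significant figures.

Required P_cr = n·P = 1.6 × 155 = 248.0 kN
L_e = K·L = 0.7 × 1.13 = 0.7910 m
Required I = P_cr·L_e²/(π²E) = 2.480×10^5 × 0.7910² / (π² × 1.32×10^11) = 1.191×10^-7 m⁴
I_req = 1.191×10^5 mm⁴
Solid circle: I = πd⁴/64  ⇒  d = (64I/π)^(1/4) = (64×1.191×10^5/π)^(1/4) = 39.5 mm

d ≈ 39.5 mm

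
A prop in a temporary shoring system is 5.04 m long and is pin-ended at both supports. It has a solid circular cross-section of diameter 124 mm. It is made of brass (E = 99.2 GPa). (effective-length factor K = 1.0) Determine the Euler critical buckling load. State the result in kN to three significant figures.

I = πd⁴/64 = π×124⁴/64 = 1.161×10^7 mm⁴
I = 1.161×10^7 mm⁴ = 1.161×10^-5 m⁴
Effective length L_e = K·L = 1 × 5.04 = 5.040 m
P_cr = π²EI / L_e² = π² × 99.2×10⁹ × 1.161×10^-5 / 5.040² = 4.473×10^5 N

P_cr ≈ 447 kN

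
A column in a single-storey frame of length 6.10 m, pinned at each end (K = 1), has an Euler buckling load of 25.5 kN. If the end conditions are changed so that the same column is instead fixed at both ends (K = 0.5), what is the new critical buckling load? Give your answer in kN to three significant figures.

P_cr ≈ 102 kN

P_cr ∝ 1/K², so P_cr,new = P_cr,old × (K_old/K_new)² = 25.5 × (1/0.5)²
= 25.5 × 4.000 = 102 kN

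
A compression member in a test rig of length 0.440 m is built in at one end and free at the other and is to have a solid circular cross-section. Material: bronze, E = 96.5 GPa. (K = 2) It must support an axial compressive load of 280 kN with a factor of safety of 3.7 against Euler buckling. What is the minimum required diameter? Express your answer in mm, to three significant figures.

d ≈ 64.4 mm

Required P_cr = n·P = 3.7 × 280 = 1036 kN
L_e = K·L = 2 × 0.440 = 0.8800 m
Required I = P_cr·L_e²/(π²E) = 1.036×10^6 × 0.8800² / (π² × 9.65×10^10) = 8.424×10^-7 m⁴
I_req = 8.424×10^5 mm⁴
Solid circle: I = πd⁴/64  ⇒  d = (64I/π)^(1/4) = (64×8.424×10^5/π)^(1/4) = 64.4 mm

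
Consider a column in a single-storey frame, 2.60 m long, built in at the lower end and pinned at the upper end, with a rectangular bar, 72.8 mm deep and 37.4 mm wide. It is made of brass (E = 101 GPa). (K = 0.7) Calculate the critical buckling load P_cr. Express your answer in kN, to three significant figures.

Buckling occurs about the weak axis: I_min = h·b³/12 with b = 37.4 mm (the shorter side).
I_min = 72.8×37.4³/12 = 3.174×10^5 mm⁴
I = 3.174×10^5 mm⁴ = 3.174×10^-7 m⁴
Effective length L_e = K·L = 0.7 × 2.60 = 1.820 m
P_cr = π²EI / L_e² = π² × 101×10⁹ × 3.174×10^-7 / 1.820² = 9.551×10^4 N

P_cr ≈ 95.5 kN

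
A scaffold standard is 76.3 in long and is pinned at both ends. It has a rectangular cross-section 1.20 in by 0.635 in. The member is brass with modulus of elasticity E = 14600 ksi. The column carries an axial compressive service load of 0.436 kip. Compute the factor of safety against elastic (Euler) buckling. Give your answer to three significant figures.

n ≈ 1.45

Buckling occurs about the weak axis: I_min = h·b³/12 with b = 0.635 in (the shorter side).
I_min = 1.20×0.635³/12 = 2.560×10^-2 in⁴
Effective length L_e = K·L = 1 × 76.3 = 76.30 in
P_cr = π²EI / L_e² = π² × 14600×10³ × 2.560×10^-2 / 76.30² = 633.8 lb
Factor of safety n = P_cr / P = 0.63376 / 0.436 = 1.45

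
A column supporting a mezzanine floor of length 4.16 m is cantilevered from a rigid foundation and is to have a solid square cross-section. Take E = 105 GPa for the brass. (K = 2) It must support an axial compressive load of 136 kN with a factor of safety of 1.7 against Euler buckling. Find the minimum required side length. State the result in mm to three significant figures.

Required P_cr = n·P = 1.7 × 136 = 231.2 kN
L_e = K·L = 2 × 4.16 = 8.320 m
Required I = P_cr·L_e²/(π²E) = 2.312×10^5 × 8.320² / (π² × 1.05×10^11) = 1.544×10^-5 m⁴
I_req = 1.544×10^7 mm⁴
Solid square: I = a⁴/12  ⇒  a = (12I)^(1/4) = (12×1.544×10^7)^(1/4) = 117 mm

a ≈ 117 mm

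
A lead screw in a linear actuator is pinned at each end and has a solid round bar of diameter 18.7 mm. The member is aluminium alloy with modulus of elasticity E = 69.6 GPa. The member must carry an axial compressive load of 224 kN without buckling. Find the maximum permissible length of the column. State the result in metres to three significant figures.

I = πd⁴/64 = π×18.7⁴/64 = 6.003×10^3 mm⁴
I = 6.003×10^-9 m⁴
At the buckling limit P_cr = P = 2.240×10^5 N
From P_cr = π²EI/(K·L)²:  L = (1/K)·√(π²EI/P_cr) = (1/1)·√(π²×6.96×10^10×6.003×10^-9/2.240×10^5)
L = 0.136 m

L_max ≈ 0.136 m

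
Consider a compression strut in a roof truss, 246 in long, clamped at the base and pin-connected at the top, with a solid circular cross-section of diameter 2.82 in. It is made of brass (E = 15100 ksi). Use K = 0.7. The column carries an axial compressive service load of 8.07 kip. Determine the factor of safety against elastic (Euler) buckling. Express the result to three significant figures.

I = πd⁴/64 = π×2.82⁴/64 = 3.104 in⁴
Effective length L_e = K·L = 0.7 × 246 = 172.2 in
P_cr = π²EI / L_e² = π² × 15100×10³ × 3.104 / 172.2² = 1.560×10^4 lb
Factor of safety n = P_cr / P = 15.602 / 8.07 = 1.93

n ≈ 1.93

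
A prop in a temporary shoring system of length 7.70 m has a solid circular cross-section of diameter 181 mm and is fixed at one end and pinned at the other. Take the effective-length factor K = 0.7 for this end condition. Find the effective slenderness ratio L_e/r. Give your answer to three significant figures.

I = πd⁴/64 = π×181⁴/64 = 5.268×10^7 mm⁴
A = 2.573×10^4 mm²;  r_min = √(I/A) = √(5.268×10^7/2.573×10^4) = 45.25 mm
L_e = K·L = 0.7 × 7.70 m = 5.390 m = 5390.0 mm
λ = L_e / r_min = 5390.0 / 45.25 = 119

λ ≈ 119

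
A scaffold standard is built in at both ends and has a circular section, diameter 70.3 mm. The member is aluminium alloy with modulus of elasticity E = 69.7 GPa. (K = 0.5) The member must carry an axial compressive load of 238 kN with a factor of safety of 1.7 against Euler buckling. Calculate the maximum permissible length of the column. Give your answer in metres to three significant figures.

L_max ≈ 2.86 m

I = πd⁴/64 = π×70.3⁴/64 = 1.199×10^6 mm⁴
I = 1.199×10^-6 m⁴
Required critical load P_cr = n·P = 1.7 × 238 = 404.6 kN = 4.046×10^5 N
From P_cr = π²EI/(K·L)²:  L = (1/K)·√(π²EI/P_cr) = (1/0.5)·√(π²×6.97×10^10×1.199×10^-6/4.046×10^5)
L = 2.86 m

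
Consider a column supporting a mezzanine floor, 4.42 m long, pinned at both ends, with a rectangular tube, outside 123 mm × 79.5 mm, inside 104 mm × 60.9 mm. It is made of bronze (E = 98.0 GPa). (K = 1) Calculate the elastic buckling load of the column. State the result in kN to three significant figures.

P_cr ≈ 158 kN

Weak-axis I_min = (h_o·b_o³ − h_i·b_i³)/12 with b_o = 79.5, b_i = 60.90 mm (shorter outer/inner sides).
I_min = (123×79.5³ − 104.0×60.90³)/12 = 3.193×10^6 mm⁴
I = 3.193×10^6 mm⁴ = 3.193×10^-6 m⁴
Effective length L_e = K·L = 1 × 4.42 = 4.420 m
P_cr = π²EI / L_e² = π² × 98.0×10⁹ × 3.193×10^-6 / 4.420² = 1.581×10^5 N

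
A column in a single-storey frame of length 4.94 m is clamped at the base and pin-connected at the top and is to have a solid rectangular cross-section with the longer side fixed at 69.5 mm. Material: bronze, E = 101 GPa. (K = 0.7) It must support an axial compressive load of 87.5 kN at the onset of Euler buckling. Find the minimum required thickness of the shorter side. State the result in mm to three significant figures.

L_e = K·L = 0.7 × 4.94 = 3.458 m
Required I = P_cr·L_e²/(π²E) = 8.750×10^4 × 3.458² / (π² × 1.01×10^11) = 1.050×10^-6 m⁴
I_req = 1.050×10^6 mm⁴
Rectangle, weak axis: I_min = h·b³/12 with h = 69.5 mm fixed  ⇒  b = (12I/h)^(1/3) = 56.6 mm

b ≈ 56.6 mm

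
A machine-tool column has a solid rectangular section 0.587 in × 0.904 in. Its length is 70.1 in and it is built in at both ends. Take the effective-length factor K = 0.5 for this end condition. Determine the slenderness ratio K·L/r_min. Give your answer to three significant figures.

Buckling occurs about the weak axis: I_min = h·b³/12 with b = 0.587 in (the shorter side).
I_min = 0.904×0.587³/12 = 1.524×10^-2 in⁴
A = 0.5306 in²;  r_min = √(I/A) = √(1.524×10^-2/0.5306) = 0.1695 in
L_e = K·L = 0.5 × 70.1 = 35.05 in
λ = L_e / r_min = 35.050 / 0.1695 = 207

λ ≈ 207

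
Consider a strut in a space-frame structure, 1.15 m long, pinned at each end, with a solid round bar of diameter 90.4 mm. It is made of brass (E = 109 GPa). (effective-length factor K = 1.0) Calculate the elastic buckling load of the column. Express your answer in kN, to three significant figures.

I = πd⁴/64 = π×90.4⁴/64 = 3.278×10^6 mm⁴
I = 3.278×10^6 mm⁴ = 3.278×10^-6 m⁴
Effective length L_e = K·L = 1 × 1.15 = 1.150 m
P_cr = π²EI / L_e² = π² × 109×10⁹ × 3.278×10^-6 / 1.150² = 2.667×10^6 N

P_cr ≈ 2670 kN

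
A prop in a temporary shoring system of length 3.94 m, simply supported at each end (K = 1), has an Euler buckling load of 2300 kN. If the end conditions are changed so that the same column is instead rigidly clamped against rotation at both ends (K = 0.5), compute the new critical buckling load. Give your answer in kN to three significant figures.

P_cr ∝ 1/K², so P_cr,new = P_cr,old × (K_old/K_new)² = 2300 × (1/0.5)²
= 2300 × 4.000 = 9200 kN

P_cr ≈ 9200 kN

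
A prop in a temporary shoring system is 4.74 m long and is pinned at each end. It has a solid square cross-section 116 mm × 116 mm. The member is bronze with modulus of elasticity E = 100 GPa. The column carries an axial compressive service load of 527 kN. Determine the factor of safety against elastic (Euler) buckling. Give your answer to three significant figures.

n ≈ 1.26

I = a⁴/12 = 116⁴/12 = 1.509×10^7 mm⁴
I = 1.509×10^7 mm⁴ = 1.509×10^-5 m⁴
Effective length L_e = K·L = 1 × 4.74 = 4.740 m
P_cr = π²EI / L_e² = π² × 100×10⁹ × 1.509×10^-5 / 4.740² = 6.628×10^5 N
Factor of safety n = P_cr / P = 662.82 / 527 = 1.26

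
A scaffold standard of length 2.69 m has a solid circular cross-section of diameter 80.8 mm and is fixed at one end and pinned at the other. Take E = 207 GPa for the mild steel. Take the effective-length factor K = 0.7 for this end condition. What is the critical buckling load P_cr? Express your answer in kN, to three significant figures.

I = πd⁴/64 = π×80.8⁴/64 = 2.092×10^6 mm⁴
I = 2.092×10^6 mm⁴ = 2.092×10^-6 m⁴
Effective length L_e = K·L = 0.7 × 2.69 = 1.883 m
P_cr = π²EI / L_e² = π² × 207×10⁹ × 2.092×10^-6 / 1.883² = 1.206×10^6 N

P_cr ≈ 1210 kN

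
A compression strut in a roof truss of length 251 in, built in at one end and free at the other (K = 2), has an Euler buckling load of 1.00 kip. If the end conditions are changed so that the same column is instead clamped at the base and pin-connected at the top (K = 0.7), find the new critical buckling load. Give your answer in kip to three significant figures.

P_cr ∝ 1/K², so P_cr,new = P_cr,old × (K_old/K_new)² = 1.00 × (2/0.7)²
= 1.00 × 8.163 = 8.16 kip

P_cr ≈ 8.16 kip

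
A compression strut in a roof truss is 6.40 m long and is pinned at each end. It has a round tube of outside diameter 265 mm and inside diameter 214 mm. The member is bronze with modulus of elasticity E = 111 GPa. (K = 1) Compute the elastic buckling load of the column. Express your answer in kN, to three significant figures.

d_o = 265 mm, d_i = 214 mm
I = π(d_o⁴ − d_i⁴)/64 = π(265⁴ − 214.0⁴)/64 = 1.391×10^8 mm⁴
I = 1.391×10^8 mm⁴ = 1.391×10^-4 m⁴
Effective length L_e = K·L = 1 × 6.40 = 6.400 m
P_cr = π²EI / L_e² = π² × 111×10⁹ × 1.391×10^-4 / 6.400² = 3.721×10^6 N

P_cr ≈ 3720 kN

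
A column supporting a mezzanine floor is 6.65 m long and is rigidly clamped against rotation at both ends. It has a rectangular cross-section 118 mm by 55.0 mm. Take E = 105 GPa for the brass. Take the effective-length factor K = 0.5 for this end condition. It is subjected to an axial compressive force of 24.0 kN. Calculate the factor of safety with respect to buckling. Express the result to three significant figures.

n ≈ 6.39

Buckling occurs about the weak axis: I_min = h·b³/12 with b = 55.0 mm (the shorter side).
I_min = 118×55.0³/12 = 1.636×10^6 mm⁴
I = 1.636×10^6 mm⁴ = 1.636×10^-6 m⁴
Effective length L_e = K·L = 0.5 × 6.65 = 3.325 m
P_cr = π²EI / L_e² = π² × 105×10⁹ × 1.636×10^-6 / 3.325² = 1.534×10^5 N
Factor of safety n = P_cr / P = 153.35 / 24.0 = 6.39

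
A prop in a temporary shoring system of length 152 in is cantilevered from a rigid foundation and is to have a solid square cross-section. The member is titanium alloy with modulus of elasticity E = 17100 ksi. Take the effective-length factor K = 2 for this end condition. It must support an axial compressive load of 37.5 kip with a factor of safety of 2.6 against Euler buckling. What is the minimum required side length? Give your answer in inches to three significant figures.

a ≈ 5.03 in

Required P_cr = n·P = 2.6 × 37.5 = 97.50 kip
L_e = K·L = 2 × 152 = 304.0 in
Required I = P_cr·L_e²/(π²E) = 9.750×10^4 × 304.0² / (π² × 1.71×10^7) = 53.39 in⁴
Solid square: I = a⁴/12  ⇒  a = (12I)^(1/4) = (12×53.39)^(1/4) = 5.03 in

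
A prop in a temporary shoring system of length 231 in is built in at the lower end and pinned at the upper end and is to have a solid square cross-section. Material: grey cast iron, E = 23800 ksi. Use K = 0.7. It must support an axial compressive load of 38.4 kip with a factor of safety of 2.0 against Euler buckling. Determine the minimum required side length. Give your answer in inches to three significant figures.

Required P_cr = n·P = 2.0 × 38.4 = 76.80 kip
L_e = K·L = 0.7 × 231 = 161.7 in
Required I = P_cr·L_e²/(π²E) = 7.680×10^4 × 161.7² / (π² × 2.38×10^7) = 8.549 in⁴
Solid square: I = a⁴/12  ⇒  a = (12I)^(1/4) = (12×8.549)^(1/4) = 3.18 in

a ≈ 3.18 in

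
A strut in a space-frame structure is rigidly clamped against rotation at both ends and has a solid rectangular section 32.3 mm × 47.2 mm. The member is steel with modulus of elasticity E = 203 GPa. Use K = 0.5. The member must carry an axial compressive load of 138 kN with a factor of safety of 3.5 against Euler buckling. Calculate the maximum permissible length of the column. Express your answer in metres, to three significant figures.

Buckling occurs about the weak axis: I_min = h·b³/12 with b = 32.3 mm (the shorter side).
I_min = 47.2×32.3³/12 = 1.325×10^5 mm⁴
I = 1.325×10^-7 m⁴
Required critical load P_cr = n·P = 3.5 × 138 = 483.0 kN = 4.830×10^5 N
From P_cr = π²EI/(K·L)²:  L = (1/K)·√(π²EI/P_cr) = (1/0.5)·√(π²×2.03×10^11×1.325×10^-7/4.830×10^5)
L = 1.48 m

L_max ≈ 1.48 m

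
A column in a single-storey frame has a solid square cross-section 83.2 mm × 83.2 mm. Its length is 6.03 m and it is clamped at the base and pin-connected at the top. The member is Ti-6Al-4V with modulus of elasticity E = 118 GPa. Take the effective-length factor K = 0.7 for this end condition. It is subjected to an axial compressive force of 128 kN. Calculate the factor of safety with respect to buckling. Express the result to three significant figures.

I = a⁴/12 = 83.2⁴/12 = 3.993×10^6 mm⁴
I = 3.993×10^6 mm⁴ = 3.993×10^-6 m⁴
Effective length L_e = K·L = 0.7 × 6.03 = 4.221 m
P_cr = π²EI / L_e² = π² × 118×10⁹ × 3.993×10^-6 / 4.221² = 2.610×10^5 N
Factor of safety n = P_cr / P = 261.01 / 128 = 2.04

n ≈ 2.04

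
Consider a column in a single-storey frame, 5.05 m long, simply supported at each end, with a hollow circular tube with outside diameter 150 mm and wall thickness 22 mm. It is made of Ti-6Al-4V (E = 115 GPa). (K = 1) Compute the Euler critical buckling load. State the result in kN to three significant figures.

P_cr ≈ 830 kN

Inner diameter d_i = 150 − 2×22 = 106.0 mm
I = π(d_o⁴ − d_i⁴)/64 = π(150⁴ − 106.0⁴)/64 = 1.865×10^7 mm⁴
I = 1.865×10^7 mm⁴ = 1.865×10^-5 m⁴
Effective length L_e = K·L = 1 × 5.05 = 5.050 m
P_cr = π²EI / L_e² = π² × 115×10⁹ × 1.865×10^-5 / 5.050² = 8.302×10^5 N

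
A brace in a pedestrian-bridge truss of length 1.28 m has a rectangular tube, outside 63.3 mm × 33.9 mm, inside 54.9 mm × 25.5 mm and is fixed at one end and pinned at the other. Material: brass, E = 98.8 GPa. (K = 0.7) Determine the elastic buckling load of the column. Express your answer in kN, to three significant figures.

P_cr ≈ 157 kN

Weak-axis I_min = (h_o·b_o³ − h_i·b_i³)/12 with b_o = 33.9, b_i = 25.50 mm (shorter outer/inner sides).
I_min = (63.3×33.9³ − 54.90×25.50³)/12 = 1.296×10^5 mm⁴
I = 1.296×10^5 mm⁴ = 1.296×10^-7 m⁴
Effective length L_e = K·L = 0.7 × 1.28 = 0.8960 m
P_cr = π²EI / L_e² = π² × 98.8×10⁹ × 1.296×10^-7 / 0.8960² = 1.575×10^5 N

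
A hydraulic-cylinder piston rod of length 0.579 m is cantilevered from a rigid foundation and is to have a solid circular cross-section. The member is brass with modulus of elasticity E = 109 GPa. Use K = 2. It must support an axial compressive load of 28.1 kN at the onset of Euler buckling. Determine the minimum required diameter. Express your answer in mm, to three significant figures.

L_e = K·L = 2 × 0.579 = 1.158 m
Required I = P_cr·L_e²/(π²E) = 2.810×10^4 × 1.158² / (π² × 1.09×10^11) = 3.503×10^-8 m⁴
I_req = 3.503×10^4 mm⁴
Solid circle: I = πd⁴/64  ⇒  d = (64I/π)^(1/4) = (64×3.503×10^4/π)^(1/4) = 29.1 mm

d ≈ 29.1 mm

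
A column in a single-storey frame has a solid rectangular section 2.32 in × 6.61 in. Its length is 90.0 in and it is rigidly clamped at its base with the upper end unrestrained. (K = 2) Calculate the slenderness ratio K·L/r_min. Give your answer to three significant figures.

λ ≈ 269

Buckling occurs about the weak axis: I_min = h·b³/12 with b = 2.32 in (the shorter side).
I_min = 6.61×2.32³/12 = 6.878 in⁴
A = 15.34 in²;  r_min = √(I/A) = √(6.878/15.34) = 0.6697 in
L_e = K·L = 2 × 90.0 = 180.0 in
λ = L_e / r_min = 180.00 / 0.6697 = 269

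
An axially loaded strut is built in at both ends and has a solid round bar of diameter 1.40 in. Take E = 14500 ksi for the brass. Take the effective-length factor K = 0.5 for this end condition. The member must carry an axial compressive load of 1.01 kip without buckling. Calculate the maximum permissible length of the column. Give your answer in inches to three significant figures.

I = πd⁴/64 = π×1.40⁴/64 = 0.1886 in⁴
At the buckling limit P_cr = P = 1.010×10^3 lb
From P_cr = π²EI/(K·L)²:  L = (1/K)·√(π²EI/P_cr) = (1/0.5)·√(π²×1.45×10^7×0.1886/1.010×10^3)
L = 327 in

L_max ≈ 327 in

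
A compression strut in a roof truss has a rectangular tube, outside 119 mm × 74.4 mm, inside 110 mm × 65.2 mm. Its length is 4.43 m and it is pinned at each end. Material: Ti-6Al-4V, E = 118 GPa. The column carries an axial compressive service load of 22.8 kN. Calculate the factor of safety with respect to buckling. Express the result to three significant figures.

Weak-axis I_min = (h_o·b_o³ − h_i·b_i³)/12 with b_o = 74.4, b_i = 65.20 mm (shorter outer/inner sides).
I_min = (119×74.4³ − 110.0×65.20³)/12 = 1.543×10^6 mm⁴
I = 1.543×10^6 mm⁴ = 1.543×10^-6 m⁴
Effective length L_e = K·L = 1 × 4.43 = 4.430 m
P_cr = π²EI / L_e² = π² × 118×10⁹ × 1.543×10^-6 / 4.430² = 9.158×10^4 N
Factor of safety n = P_cr / P = 91.584 / 22.8 = 4.02

n ≈ 4.02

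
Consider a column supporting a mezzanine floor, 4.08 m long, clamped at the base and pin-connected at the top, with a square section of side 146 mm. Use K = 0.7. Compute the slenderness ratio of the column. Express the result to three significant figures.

λ ≈ 67.8

For a square r = a/√12 = 146/√12 = 42.15 mm
L_e = K·L = 0.7 × 4.08 m = 2.856 m = 2856.0 mm
λ = L_e / r_min = 2856.0 / 42.15 = 67.8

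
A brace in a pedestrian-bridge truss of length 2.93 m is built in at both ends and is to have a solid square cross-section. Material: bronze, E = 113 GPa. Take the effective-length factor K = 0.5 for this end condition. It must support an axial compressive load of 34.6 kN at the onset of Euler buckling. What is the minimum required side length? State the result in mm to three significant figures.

a ≈ 29.9 mm

L_e = K·L = 0.5 × 2.93 = 1.465 m
Required I = P_cr·L_e²/(π²E) = 3.460×10^4 × 1.465² / (π² × 1.13×10^11) = 6.658×10^-8 m⁴
I_req = 6.658×10^4 mm⁴
Solid square: I = a⁴/12  ⇒  a = (12I)^(1/4) = (12×6.658×10^4)^(1/4) = 29.9 mm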